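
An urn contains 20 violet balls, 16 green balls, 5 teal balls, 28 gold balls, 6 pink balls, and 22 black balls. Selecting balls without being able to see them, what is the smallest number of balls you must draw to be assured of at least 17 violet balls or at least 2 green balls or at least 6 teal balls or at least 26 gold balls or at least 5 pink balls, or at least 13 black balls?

The worst case stops just short of every target: 16 violet, 1 green, 5 teal, 25 gold, 4 pink, 12 black — 16 + 1 + 5 + 25 + 4 + 12 = 63 balls.
One more ball must push some color to its target, so 63 + 1 = 64.

64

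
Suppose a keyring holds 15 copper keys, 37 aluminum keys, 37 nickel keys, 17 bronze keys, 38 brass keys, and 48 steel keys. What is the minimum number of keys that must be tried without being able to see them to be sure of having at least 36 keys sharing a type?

173

Treat the 6 types as pigeonholes.
In the worst case we take at most 35 of each type, but all 15 copper and all 17 bronze (fewer than 35), giving 15 + 35 + 35 + 17 + 35 + 35 = 172.
One more key then forces some type to 36, so 172 + 1 = 173.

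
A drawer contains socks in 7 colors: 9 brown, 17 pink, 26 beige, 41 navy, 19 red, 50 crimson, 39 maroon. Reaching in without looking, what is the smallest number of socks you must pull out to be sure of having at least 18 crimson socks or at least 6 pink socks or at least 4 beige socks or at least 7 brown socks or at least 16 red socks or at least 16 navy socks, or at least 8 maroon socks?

Each of the 7 colors has its own threshold; avoid all of them simultaneously.
The worst case stops just short of every target: 6 brown, 5 pink, 3 beige, 15 navy, 15 red, 17 crimson, 7 maroon — 6 + 5 + 3 + 15 + 15 + 17 + 7 = 68 socks.
One more sock must push some color to its target, so 68 + 1 = 69.

69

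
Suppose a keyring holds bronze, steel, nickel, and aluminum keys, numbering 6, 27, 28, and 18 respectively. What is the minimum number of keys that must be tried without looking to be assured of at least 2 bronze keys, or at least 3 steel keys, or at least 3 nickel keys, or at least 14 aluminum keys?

The worst case stops just short of every target: 1 bronze, 2 steel, 2 nickel, 13 aluminum — 1 + 2 + 2 + 13 = 18 keys.
One more key must push some type to its target, so 18 + 1 = 19.

19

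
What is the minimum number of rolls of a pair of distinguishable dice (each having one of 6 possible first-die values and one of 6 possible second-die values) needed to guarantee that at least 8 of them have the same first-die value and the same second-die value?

There are 6 × 6 = 36 (first-die value, second-die value) combinations acting as pigeonholes.
With 36 × 7 = 252 rolls of a pair of distinguishable dice we could place exactly 7 in each, with no (first-die value, second-die value) pair reaching 8.
One more forces some (first-die value, second-die value) pair to hold 8, so 252 + 1 = 253.

253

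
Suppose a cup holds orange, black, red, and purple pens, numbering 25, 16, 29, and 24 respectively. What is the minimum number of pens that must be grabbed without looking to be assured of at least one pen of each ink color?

79

The hardest ink color to obtain is black: we could draw every other pen first — 94 − 16 = 78 pens — without a single black one.
The next draw must be black, so 78 + 1 = 79.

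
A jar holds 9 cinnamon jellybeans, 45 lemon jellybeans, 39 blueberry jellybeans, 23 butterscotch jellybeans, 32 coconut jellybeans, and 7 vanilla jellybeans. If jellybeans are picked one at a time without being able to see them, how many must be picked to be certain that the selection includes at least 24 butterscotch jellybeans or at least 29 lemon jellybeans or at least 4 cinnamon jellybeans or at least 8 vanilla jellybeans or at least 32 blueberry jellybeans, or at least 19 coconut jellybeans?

The worst case stops just short of every target: 3 cinnamon, 28 lemon, 31 blueberry, 23 butterscotch, 18 coconut, 7 vanilla — 3 + 28 + 31 + 23 + 18 + 7 = 110 jellybeans.
One more jellybean must push some flavor to its target, so 110 + 1 = 111.

111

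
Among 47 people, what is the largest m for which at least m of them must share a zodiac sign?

4

The 47 people fall into 12 zodiac signs.
If each of the 12 zodiac signs held at most 3, the total would be at most 12 × 3 = 36 < 47, a contradiction.
So at least one holds ⌈47/12⌉ = 4.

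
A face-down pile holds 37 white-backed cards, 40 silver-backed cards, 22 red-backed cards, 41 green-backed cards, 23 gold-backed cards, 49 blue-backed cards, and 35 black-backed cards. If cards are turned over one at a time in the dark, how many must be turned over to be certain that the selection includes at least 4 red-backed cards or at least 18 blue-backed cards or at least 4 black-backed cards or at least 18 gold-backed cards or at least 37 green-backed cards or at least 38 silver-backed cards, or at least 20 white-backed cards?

133

Each of the 7 back colors has its own threshold; avoid all of them simultaneously.
The worst case stops just short of every target: 19 white-backed, 37 silver-backed, 3 red-backed, 36 green-backed, 17 gold-backed, 17 blue-backed, 3 black-backed — 19 + 37 + 3 + 36 + 17 + 17 + 3 = 132 cards.
One more card must push some back color to its target, so 132 + 1 = 133.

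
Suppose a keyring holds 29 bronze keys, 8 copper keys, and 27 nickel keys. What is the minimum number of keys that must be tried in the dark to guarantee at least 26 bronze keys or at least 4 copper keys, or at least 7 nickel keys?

35

Each of the 3 types has its own threshold; avoid all of them simultaneously.
The worst case stops just short of every target: 25 bronze, 3 copper, 6 nickel — 25 + 3 + 6 = 34 keys.
One more key must push some type to its target, so 34 + 1 = 35.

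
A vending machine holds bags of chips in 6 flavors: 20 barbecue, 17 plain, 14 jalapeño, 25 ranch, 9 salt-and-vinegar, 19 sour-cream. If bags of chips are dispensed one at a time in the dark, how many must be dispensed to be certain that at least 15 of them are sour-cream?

100

The worst case draws every non-sour-cream bag of chips first: 20 + 17 + 14 + 25 + 9 = 85.
The next 15 draws are then forced to be sour-cream, giving 85 + 15 = 100.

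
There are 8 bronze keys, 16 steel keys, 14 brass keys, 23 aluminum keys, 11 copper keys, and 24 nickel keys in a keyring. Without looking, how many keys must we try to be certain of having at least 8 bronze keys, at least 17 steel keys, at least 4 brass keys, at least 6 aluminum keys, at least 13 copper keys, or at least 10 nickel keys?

52

The worst case stops just short of every target: 7 bronze, 16 steel, 3 brass, 5 aluminum, all 11 copper, 9 nickel — 7 + 16 + 3 + 5 + 11 + 9 = 51 keys.
One more key must push some type to its target, so 51 + 1 = 52.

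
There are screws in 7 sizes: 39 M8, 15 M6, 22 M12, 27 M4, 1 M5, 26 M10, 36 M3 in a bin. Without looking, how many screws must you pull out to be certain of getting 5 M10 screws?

To avoid M10 screws as long as possible, exhaust the other 6 sizes first.
The worst case draws every non-M10 screw first: 39 + 15 + 22 + 27 + 1 + 36 = 140.
The next 5 draws are then forced to be M10, giving 140 + 5 = 145.

145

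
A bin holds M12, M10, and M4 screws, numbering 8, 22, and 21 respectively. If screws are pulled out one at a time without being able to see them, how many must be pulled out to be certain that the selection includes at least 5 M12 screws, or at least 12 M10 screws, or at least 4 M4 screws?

19

The worst case stops just short of every target: 4 M12, 11 M10, 3 M4 — 4 + 11 + 3 = 18 screws.
One more screw must push some size to its target, so 18 + 1 = 19.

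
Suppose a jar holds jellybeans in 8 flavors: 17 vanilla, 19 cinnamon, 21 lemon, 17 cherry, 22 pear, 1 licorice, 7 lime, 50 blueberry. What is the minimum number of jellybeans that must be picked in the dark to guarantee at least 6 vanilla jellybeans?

143

To avoid vanilla jellybeans as long as possible, exhaust the other 7 flavors first.
The worst case draws every non-vanilla jellybean first: 19 + 21 + 17 + 22 + 1 + 7 + 50 = 137.
The next 6 draws are then forced to be vanilla, giving 137 + 6 = 143.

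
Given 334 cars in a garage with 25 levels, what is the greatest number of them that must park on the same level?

14

The 334 cars fall into 25 levels.
If each of the 25 levels held at most 13, the total would be at most 25 × 13 = 325 < 334, a contradiction.
So at least one holds ⌈334/25⌉ = 14.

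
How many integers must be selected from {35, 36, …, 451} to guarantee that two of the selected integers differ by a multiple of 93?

94

Use the pigeonhole principle on residue classes: group the integers by remainder mod 93; there are 93 residue classes, each nonempty in this range.
Choosing one from each class (93 integers) avoids any shared remainder.
One more choice must repeat a class, so two differ by a multiple of 93. Hence 93 + 1 = 94.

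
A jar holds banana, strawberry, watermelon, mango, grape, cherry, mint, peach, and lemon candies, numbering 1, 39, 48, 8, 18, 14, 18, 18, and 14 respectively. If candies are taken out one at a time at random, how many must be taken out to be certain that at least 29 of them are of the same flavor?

148

Treat the 9 flavors as pigeonholes.
In the worst case we take at most 28 of each flavor, but all 1 banana, all 8 mango, all 18 grape, all 14 cherry, all 18 mint, all 18 peach, and all 14 lemon (fewer than 28), giving 1 + 28 + 28 + 8 + 18 + 14 + 18 + 18 + 14 = 147.
One more candy then forces some flavor to 29, so 147 + 1 = 148.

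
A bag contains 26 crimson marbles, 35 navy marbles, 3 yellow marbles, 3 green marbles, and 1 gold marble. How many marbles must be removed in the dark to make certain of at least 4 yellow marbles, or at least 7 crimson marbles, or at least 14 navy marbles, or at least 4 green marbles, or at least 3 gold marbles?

27

The worst case stops just short of every target: 6 crimson, 13 navy, 3 yellow, 3 green, all 1 gold — 6 + 13 + 3 + 3 + 1 = 26 marbles.
One more marble must push some color to its target, so 26 + 1 = 27.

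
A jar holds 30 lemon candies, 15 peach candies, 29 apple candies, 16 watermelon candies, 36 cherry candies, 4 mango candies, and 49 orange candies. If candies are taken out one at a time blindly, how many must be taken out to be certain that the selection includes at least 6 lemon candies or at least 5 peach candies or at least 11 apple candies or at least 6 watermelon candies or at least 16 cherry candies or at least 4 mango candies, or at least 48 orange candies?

90

The worst case stops just short of every target: 5 lemon, 4 peach, 10 apple, 5 watermelon, 15 cherry, 3 mango, 47 orange — 5 + 4 + 10 + 5 + 15 + 3 + 47 = 89 candies.
One more candy must push some flavor to its target, so 89 + 1 = 90.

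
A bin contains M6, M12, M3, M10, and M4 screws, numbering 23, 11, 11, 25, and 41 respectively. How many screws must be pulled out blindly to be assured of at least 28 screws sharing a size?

98

In the worst case we take at most 27 of each size, but all 23 M6, all 11 M12, all 11 M3, and all 25 M10 (fewer than 27), giving 23 + 11 + 11 + 25 + 27 = 97.
One more screw then forces some size to 28, so 97 + 1 = 98.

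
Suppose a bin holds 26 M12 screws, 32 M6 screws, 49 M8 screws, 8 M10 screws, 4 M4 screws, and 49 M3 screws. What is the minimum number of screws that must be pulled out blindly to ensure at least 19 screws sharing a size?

85

Treat the 6 sizes as pigeonholes.
In the worst case we take at most 18 of each size, but all 8 M10 and all 4 M4 (fewer than 18), giving 18 + 18 + 18 + 8 + 4 + 18 = 84.
One more screw then forces some size to 19, so 84 + 1 = 85.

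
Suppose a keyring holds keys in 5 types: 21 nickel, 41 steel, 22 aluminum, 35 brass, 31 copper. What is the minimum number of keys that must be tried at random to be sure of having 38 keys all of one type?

147

In the worst case we take at most 37 of each type, but all 21 nickel, all 22 aluminum, all 35 brass, and all 31 copper (fewer than 37), giving 21 + 37 + 22 + 35 + 31 = 146.
One more key then forces some type to 38, so 146 + 1 = 147.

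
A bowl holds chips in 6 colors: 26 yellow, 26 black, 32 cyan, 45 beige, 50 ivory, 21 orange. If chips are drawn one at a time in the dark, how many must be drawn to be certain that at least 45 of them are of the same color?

Treat the 6 colors as pigeonholes.
In the worst case we take at most 44 of each color, but all 26 yellow, all 26 black, all 32 cyan, and all 21 orange (fewer than 44), giving 26 + 26 + 32 + 44 + 44 + 21 = 193.
One more chip then forces some color to 45, so 193 + 1 = 194.

194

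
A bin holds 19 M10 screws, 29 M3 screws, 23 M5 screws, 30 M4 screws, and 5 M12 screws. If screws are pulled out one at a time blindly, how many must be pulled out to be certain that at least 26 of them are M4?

To avoid M4 screws as long as possible, exhaust the other 4 sizes first.
The worst case draws every non-M4 screw first: 19 + 29 + 23 + 5 = 76.
The next 26 draws are then forced to be M4, giving 76 + 26 = 102.

102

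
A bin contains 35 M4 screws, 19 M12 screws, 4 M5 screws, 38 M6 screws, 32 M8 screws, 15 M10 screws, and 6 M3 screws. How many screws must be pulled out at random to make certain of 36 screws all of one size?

147

Treat the 7 sizes as pigeonholes.
In the worst case we take at most 35 of each size, but all 19 M12, all 4 M5, all 32 M8, all 15 M10, and all 6 M3 (fewer than 35), giving 35 + 19 + 4 + 35 + 32 + 15 + 6 = 146.
One more screw then forces some size to 36, so 146 + 1 = 147.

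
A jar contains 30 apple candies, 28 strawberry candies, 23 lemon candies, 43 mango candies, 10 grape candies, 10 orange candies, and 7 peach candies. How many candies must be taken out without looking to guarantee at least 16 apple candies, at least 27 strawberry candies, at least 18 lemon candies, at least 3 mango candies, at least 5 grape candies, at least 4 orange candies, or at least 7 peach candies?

74

The worst case stops just short of every target: 15 apple, 26 strawberry, 17 lemon, 2 mango, 4 grape, 3 orange, 6 peach — 15 + 26 + 17 + 2 + 4 + 3 + 6 = 73 candies.
One more candy must push some flavor to its target, so 73 + 1 = 74.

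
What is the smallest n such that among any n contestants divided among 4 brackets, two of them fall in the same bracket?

There are 4 brackets acting as pigeonholes.
With 4 contestants we could place one in each, avoiding any repeat.
One more forces some class to hold 2, so 4 + 1 = 5.

5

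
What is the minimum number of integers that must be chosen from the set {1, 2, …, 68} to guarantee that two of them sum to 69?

Partition {1, …, 68} into 34 pairs: {1,68}, {2,67}, …, {34,35}.
Choosing 34 integers — say the integers 1 through 34 — takes one from each pair and avoids the property.
Choosing 35 forces two into the same pair by pigeonhole, and those sum to 69. So 35.

35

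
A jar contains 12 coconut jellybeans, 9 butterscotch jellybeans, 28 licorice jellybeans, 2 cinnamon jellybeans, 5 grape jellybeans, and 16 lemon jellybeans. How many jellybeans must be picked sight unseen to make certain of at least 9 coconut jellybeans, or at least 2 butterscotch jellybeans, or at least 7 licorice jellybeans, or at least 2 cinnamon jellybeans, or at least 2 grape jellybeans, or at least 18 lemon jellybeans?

Each of the 6 flavors has its own threshold; avoid all of them simultaneously.
The worst case stops just short of every target: 8 coconut, 1 butterscotch, 6 licorice, 1 cinnamon, 1 grape, all 16 lemon — 8 + 1 + 6 + 1 + 1 + 16 = 33 jellybeans.
One more jellybean must push some flavor to its target, so 33 + 1 = 34.

34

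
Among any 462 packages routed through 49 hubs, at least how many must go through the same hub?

If each of the 49 hubs held at most 9, the total would be at most 49 × 9 = 441 < 462, a contradiction.
So at least one holds ⌈462/49⌉ = 10.

10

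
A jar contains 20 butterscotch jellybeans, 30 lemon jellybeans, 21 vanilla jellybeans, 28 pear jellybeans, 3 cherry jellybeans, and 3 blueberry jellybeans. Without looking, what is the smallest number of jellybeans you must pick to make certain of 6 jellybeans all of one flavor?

27

In the worst case we take at most 5 of each flavor, but all 3 cherry and all 3 blueberry (fewer than 5), giving 5 + 5 + 5 + 5 + 3 + 3 = 26.
One more jellybean then forces some flavor to 6, so 26 + 1 = 27.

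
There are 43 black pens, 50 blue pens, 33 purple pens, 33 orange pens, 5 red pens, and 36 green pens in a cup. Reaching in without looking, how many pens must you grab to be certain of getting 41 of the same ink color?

188

Treat the 6 ink colors as pigeonholes.
In the worst case we take at most 40 of each ink color, but all 33 purple, all 33 orange, all 5 red, and all 36 green (fewer than 40), giving 40 + 40 + 33 + 33 + 5 + 36 = 187.
One more pen then forces some ink color to 41, so 187 + 1 = 188.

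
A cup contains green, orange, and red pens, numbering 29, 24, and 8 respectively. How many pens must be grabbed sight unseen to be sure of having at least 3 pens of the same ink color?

7

Treat the 3 ink colors as pigeonholes.
The worst case takes 2 pens of each ink color without reaching 3 of any: 3 × 2 = 6.
The next pen must bring some ink color to 3, so 6 + 1 = 7.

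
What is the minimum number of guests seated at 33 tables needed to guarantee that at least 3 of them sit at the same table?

67

There are 33 tables acting as pigeonholes.
With 33 × 2 = 66 guests we could place exactly 2 in each, with no class reaching 3.
One more forces some class to hold 3, so 66 + 1 = 67.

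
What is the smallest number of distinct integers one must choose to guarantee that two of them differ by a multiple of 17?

Use the pigeonhole principle on residue classes: two integers differ by a multiple of 17 exactly when they share a remainder mod 17.
There are 17 residue classes mod 17, so 17 integers can all lie in distinct classes.
One more integer must repeat a residue, giving a difference divisible by 17. So n = 17 + 1 = 18.

18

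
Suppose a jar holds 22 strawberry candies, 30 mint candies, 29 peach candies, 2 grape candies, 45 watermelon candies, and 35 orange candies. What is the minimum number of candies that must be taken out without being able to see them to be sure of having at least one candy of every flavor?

162

The hardest flavor to obtain is grape: we could draw every other candy first — 163 − 2 = 161 candies — without a single grape one.
The next draw must be grape, so 161 + 1 = 162.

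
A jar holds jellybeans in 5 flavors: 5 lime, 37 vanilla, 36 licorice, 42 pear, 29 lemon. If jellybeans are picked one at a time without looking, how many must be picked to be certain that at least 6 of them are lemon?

126

The worst case draws every non-lemon jellybean first: 5 + 37 + 36 + 42 = 120.
The next 6 draws are then forced to be lemon, giving 120 + 6 = 126.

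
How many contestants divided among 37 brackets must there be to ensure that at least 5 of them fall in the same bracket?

There are 37 brackets acting as pigeonholes.
With 37 × 4 = 148 contestants we could place exactly 4 in each, with no class reaching 5.
One more forces some class to hold 5, so 148 + 1 = 149.

149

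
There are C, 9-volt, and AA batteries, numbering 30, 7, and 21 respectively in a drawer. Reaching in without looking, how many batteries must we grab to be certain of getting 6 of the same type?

Treat the 3 types as pigeonholes.
The worst case takes 5 batteries of each type without reaching 6 of any: 3 × 5 = 15.
The next battery must bring some type to 6, so 15 + 1 = 16.

16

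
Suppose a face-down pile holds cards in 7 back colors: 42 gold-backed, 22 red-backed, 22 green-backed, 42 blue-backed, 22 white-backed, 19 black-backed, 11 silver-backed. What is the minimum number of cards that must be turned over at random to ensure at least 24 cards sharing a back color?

143

Treat the 7 back colors as pigeonholes.
In the worst case we take at most 23 of each back color, but all 22 red-backed, all 22 green-backed, all 22 white-backed, all 19 black-backed, and all 11 silver-backed (fewer than 23), giving 23 + 22 + 22 + 23 + 22 + 19 + 11 = 142.
One more card then forces some back color to 24, so 142 + 1 = 143.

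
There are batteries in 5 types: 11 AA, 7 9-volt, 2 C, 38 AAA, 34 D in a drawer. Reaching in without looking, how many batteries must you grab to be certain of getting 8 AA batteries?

89

The worst case draws every non-AA battery first: 7 + 2 + 38 + 34 = 81.
The next 8 draws are then forced to be AA, giving 81 + 8 = 89.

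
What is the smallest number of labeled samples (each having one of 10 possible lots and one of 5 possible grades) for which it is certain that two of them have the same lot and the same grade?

There are 10 × 5 = 50 (lot, grade) combinations acting as pigeonholes.
With 50 labeled samples we could place one in each, avoiding any repeat.
One more forces some (lot, grade) pair to hold 2, so 50 + 1 = 51.

51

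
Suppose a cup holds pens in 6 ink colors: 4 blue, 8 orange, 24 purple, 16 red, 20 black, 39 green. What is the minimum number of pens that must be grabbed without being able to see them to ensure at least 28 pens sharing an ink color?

100

In the worst case we take at most 27 of each ink color, but all 4 blue, all 8 orange, all 24 purple, all 16 red, and all 20 black (fewer than 27), giving 4 + 8 + 24 + 16 + 20 + 27 = 99.
One more pen then forces some ink color to 28, so 99 + 1 = 100.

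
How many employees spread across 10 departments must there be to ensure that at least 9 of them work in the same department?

There are 10 departments acting as pigeonholes.
With 10 × 8 = 80 employees we could place exactly 8 in each, with no class reaching 9.
One more forces some class to hold 9, so 80 + 1 = 81.

81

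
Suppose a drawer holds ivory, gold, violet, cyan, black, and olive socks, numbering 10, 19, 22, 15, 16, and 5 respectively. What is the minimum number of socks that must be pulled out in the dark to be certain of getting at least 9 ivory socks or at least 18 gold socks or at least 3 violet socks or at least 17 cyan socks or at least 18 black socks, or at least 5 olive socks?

63

The worst case stops just short of every target: 8 ivory, 17 gold, 2 violet, all 15 cyan, all 16 black, 4 olive — 8 + 17 + 2 + 15 + 16 + 4 = 62 socks.
One more sock must push some color to its target, so 62 + 1 = 63.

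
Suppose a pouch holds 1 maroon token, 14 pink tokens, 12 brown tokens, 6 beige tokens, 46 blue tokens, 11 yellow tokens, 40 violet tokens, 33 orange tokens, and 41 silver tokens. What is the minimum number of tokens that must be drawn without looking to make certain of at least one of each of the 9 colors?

The hardest color to obtain is maroon: we could draw every other token first — 204 − 1 = 203 tokens — without a single maroon one.
The next draw must be maroon, so 203 + 1 = 204.

204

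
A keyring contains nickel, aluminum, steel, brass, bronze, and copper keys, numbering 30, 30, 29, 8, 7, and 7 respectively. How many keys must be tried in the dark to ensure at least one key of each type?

The hardest type to obtain is bronze: we could draw every other key first — 111 − 7 = 104 keys — without a single bronze one.
The next draw must be bronze, so 104 + 1 = 105.

105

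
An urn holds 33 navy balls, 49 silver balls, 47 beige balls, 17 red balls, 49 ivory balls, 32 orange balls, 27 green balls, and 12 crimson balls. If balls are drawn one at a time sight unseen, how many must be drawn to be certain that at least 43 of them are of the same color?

248

In the worst case we take at most 42 of each color, but all 33 navy, all 17 red, all 32 orange, all 27 green, and all 12 crimson (fewer than 42), giving 33 + 42 + 42 + 17 + 42 + 32 + 27 + 12 = 247.
One more ball then forces some color to 43, so 247 + 1 = 248.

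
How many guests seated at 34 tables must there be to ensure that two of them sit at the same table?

There are 34 tables acting as pigeonholes.
With 34 guests we could place one in each, avoiding any repeat.
One more forces some class to hold 2, so 34 + 1 = 35.

35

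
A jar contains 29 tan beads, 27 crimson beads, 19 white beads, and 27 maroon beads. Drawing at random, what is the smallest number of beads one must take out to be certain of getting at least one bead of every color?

The hardest color to obtain is white: we could draw every other bead first — 102 − 19 = 83 beads — without a single white one.
The next draw must be white, so 83 + 1 = 84.

84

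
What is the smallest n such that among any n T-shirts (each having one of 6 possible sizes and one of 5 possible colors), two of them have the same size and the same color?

There are 6 × 5 = 30 (size, color) combinations acting as pigeonholes.
With 30 T-shirts we could place one in each, avoiding any repeat.
One more forces some (size, color) pair to hold 2, so 30 + 1 = 31.

31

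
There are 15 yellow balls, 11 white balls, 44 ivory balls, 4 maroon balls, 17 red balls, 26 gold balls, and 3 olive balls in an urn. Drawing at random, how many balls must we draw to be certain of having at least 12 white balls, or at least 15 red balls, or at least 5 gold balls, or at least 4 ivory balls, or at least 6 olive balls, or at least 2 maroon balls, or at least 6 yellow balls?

42

Each of the 7 colors has its own threshold; avoid all of them simultaneously.
The worst case stops just short of every target: 5 yellow, 11 white, 3 ivory, 1 maroon, 14 red, 4 gold, all 3 olive — 5 + 11 + 3 + 1 + 14 + 4 + 3 = 41 balls.
One more ball must push some color to its target, so 41 + 1 = 42.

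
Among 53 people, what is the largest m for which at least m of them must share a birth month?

If each of the 12 months of the year held at most 4, the total would be at most 12 × 4 = 48 < 53, a contradiction.
So at least one holds ⌈53/12⌉ = 5.

5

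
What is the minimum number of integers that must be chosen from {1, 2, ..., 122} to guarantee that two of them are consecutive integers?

Partition {1, …, 122} into 61 pairs: {1,2}, {3,4}, …, {121,122}.
Choosing 61 integers — say the 61 even numbers 2, 4, …, 122 — takes one from each pair and avoids the property.
Choosing 62 forces two into the same pair by pigeonhole, and those are consecutive. So 62.

62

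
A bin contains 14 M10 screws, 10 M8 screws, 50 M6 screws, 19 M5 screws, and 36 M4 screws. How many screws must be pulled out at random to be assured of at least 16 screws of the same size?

In the worst case we take at most 15 of each size, but all 14 M10 and all 10 M8 (fewer than 15), giving 14 + 10 + 15 + 15 + 15 = 69.
One more screw then forces some size to 16, so 69 + 1 = 70.

70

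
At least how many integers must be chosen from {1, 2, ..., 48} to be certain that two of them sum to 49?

Partition {1, …, 48} into 24 pairs: {1,48}, {2,47}, …, {24,25}.
Choosing 24 integers — say the integers 1 through 24 — takes one from each pair and avoids the property.
Choosing 25 forces two into the same pair by pigeonhole, and those sum to 49. So 25.

25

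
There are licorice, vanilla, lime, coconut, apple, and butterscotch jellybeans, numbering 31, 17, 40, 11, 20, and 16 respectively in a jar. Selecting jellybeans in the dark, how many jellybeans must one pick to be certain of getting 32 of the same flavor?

Treat the 6 flavors as pigeonholes.
In the worst case we take at most 31 of each flavor, but all 17 vanilla, all 11 coconut, all 20 apple, and all 16 butterscotch (fewer than 31), giving 31 + 17 + 31 + 11 + 20 + 16 = 126.
One more jellybean then forces some flavor to 32, so 126 + 1 = 127.

127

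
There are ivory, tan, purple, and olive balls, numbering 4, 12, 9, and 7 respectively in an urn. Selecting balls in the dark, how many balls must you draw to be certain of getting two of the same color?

5

The worst case takes 1 ball of each color without reaching 2 of any: 4 × 1 = 4.
The next ball must bring some color to 2, so 4 + 1 = 5.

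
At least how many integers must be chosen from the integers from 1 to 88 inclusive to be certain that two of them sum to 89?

Partition {1, …, 88} into 44 pairs: {1,88}, {2,87}, …, {44,45}.
Choosing 44 integers — say the integers 1 through 44 — takes one from each pair and avoids the property.
Choosing 45 forces two into the same pair by pigeonhole, and those sum to 89. So 45.

45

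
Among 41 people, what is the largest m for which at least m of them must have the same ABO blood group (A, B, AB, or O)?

If each of the 4 ABO blood groups held at most 10, the total would be at most 4 × 10 = 40 < 41, a contradiction.
So at least one holds ⌈41/4⌉ = 11.

11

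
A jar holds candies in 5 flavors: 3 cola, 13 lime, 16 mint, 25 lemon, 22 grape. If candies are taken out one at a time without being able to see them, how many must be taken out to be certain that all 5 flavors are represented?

77

The hardest flavor to obtain is cola: we could draw every other candy first — 79 − 3 = 76 candies — without a single cola one.
The next draw must be cola, so 76 + 1 = 77.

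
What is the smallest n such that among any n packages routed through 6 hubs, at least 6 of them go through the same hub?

31

There are 6 hubs acting as pigeonholes.
With 6 × 5 = 30 packages we could place exactly 5 in each, with no class reaching 6.
One more forces some class to hold 6, so 30 + 1 = 31.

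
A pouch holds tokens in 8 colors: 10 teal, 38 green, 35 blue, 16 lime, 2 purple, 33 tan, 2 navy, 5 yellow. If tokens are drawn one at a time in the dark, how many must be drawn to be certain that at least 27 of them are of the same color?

114

In the worst case we take at most 26 of each color, but all 10 teal, all 16 lime, all 2 purple, all 2 navy, and all 5 yellow (fewer than 26), giving 10 + 26 + 26 + 16 + 2 + 26 + 2 + 5 = 113.
One more token then forces some color to 27, so 113 + 1 = 114.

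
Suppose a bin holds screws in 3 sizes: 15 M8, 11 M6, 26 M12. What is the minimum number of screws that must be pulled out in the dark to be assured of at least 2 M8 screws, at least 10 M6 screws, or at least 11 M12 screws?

The worst case stops just short of every target: 1 M8, 9 M6, 10 M12 — 1 + 9 + 10 = 20 screws.
One more screw must push some size to its target, so 20 + 1 = 21.

21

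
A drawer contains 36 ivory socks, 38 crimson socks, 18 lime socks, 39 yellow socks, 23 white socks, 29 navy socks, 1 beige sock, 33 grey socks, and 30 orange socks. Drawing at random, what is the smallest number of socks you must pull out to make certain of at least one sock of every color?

247

The hardest color to obtain is beige: we could draw every other sock first — 247 − 1 = 246 socks — without a single beige one.
The next draw must be beige, so 246 + 1 = 247.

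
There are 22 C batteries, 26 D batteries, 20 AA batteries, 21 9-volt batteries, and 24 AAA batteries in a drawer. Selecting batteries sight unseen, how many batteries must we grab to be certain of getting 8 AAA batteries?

97

The worst case draws every non-AAA battery first: 22 + 26 + 20 + 21 = 89.
The next 8 draws are then forced to be AAA, giving 89 + 8 = 97.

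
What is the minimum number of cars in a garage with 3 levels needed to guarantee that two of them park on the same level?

There are 3 levels acting as pigeonholes.
With 3 cars we could place one in each, avoiding any repeat.
One more forces some class to hold 2, so 3 + 1 = 4.

4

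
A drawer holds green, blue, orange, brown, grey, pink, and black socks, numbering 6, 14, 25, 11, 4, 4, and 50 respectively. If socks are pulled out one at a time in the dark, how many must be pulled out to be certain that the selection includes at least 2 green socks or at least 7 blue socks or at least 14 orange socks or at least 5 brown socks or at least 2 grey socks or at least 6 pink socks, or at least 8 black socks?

37

The worst case stops just short of every target: 1 green, 6 blue, 13 orange, 4 brown, 1 grey, all 4 pink, 7 black — 1 + 6 + 13 + 4 + 1 + 4 + 7 = 36 socks.
One more sock must push some color to its target, so 36 + 1 = 37.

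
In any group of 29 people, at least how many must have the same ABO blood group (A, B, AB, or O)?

The 29 people fall into 4 ABO blood groups.
If each of the 4 ABO blood groups held at most 7, the total would be at most 4 × 7 = 28 < 29, a contradiction.
So at least one holds ⌈29/4⌉ = 8.

8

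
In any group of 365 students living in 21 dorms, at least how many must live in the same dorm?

18

If each of the 21 dorms held at most 17, the total would be at most 21 × 17 = 357 < 365, a contradiction.
So at least one holds ⌈365/21⌉ = 18.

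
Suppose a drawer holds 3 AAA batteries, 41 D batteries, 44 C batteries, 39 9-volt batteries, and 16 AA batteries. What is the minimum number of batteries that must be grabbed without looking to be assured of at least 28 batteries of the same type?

Treat the 5 types as pigeonholes.
In the worst case we take at most 27 of each type, but all 3 AAA and all 16 AA (fewer than 27), giving 3 + 27 + 27 + 27 + 16 = 100.
One more battery then forces some type to 28, so 100 + 1 = 101.

101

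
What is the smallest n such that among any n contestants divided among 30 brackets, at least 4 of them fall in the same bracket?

There are 30 brackets acting as pigeonholes.
With 30 × 3 = 90 contestants we could place exactly 3 in each, with no class reaching 4.
One more forces some class to hold 4, so 90 + 1 = 91.

91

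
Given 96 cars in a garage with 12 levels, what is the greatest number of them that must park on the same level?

If each of the 12 levels held at most 7, the total would be at most 12 × 7 = 84 < 96, a contradiction.
So at least one holds ⌈96/12⌉ = 8.

8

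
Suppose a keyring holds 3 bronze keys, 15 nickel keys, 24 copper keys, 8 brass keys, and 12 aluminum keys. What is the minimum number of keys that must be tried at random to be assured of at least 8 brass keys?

To avoid brass keys as long as possible, exhaust the other 4 types first.
The worst case draws every non-brass key first: 3 + 15 + 24 + 12 = 54.
The next 8 draws are then forced to be brass, giving 54 + 8 = 62.

62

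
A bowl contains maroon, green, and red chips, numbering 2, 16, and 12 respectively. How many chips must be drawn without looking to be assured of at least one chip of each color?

29

The hardest color to obtain is maroon: we could draw every other chip first — 30 − 2 = 28 chips — without a single maroon one.
The next draw must be maroon, so 28 + 1 = 29.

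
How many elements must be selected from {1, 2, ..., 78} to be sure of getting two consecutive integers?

40

Partition {1, …, 78} into 39 pairs: {1,2}, {3,4}, …, {77,78}.
Choosing 39 integers — say the 39 even numbers 2, 4, …, 78 — takes one from each pair and avoids the property.
Choosing 40 forces two into the same pair by pigeonhole, and those are consecutive. So 40.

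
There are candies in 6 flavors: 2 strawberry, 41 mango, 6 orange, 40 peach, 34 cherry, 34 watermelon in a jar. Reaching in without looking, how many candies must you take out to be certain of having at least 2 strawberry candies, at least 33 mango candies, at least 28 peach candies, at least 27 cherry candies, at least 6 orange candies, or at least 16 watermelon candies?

Each of the 6 flavors has its own threshold; avoid all of them simultaneously.
The worst case stops just short of every target: 1 strawberry, 32 mango, 5 orange, 27 peach, 26 cherry, 15 watermelon — 1 + 32 + 5 + 27 + 26 + 15 = 106 candies.
One more candy must push some flavor to its target, so 106 + 1 = 107.

107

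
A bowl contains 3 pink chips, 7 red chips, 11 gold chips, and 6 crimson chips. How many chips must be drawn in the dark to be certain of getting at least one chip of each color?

The hardest color to obtain is pink: we could draw every other chip first — 27 − 3 = 24 chips — without a single pink one.
The next draw must be pink, so 24 + 1 = 25.

25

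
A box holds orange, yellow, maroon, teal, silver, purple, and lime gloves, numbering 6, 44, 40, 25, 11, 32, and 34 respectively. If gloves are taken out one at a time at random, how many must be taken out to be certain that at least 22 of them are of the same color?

In the worst case we take at most 21 of each color, but all 6 orange and all 11 silver (fewer than 21), giving 6 + 21 + 21 + 21 + 11 + 21 + 21 = 122.
One more glove then forces some color to 22, so 122 + 1 = 123.

123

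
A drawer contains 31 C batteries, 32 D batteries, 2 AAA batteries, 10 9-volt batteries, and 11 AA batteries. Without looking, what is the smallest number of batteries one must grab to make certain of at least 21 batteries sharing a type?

In the worst case we take at most 20 of each type, but all 2 AAA, all 10 9-volt, and all 11 AA (fewer than 20), giving 20 + 20 + 2 + 10 + 11 = 63.
One more battery then forces some type to 21, so 63 + 1 = 64.

64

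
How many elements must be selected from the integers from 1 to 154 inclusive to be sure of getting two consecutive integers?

Partition {1, …, 154} into 77 pairs: {1,2}, {3,4}, …, {153,154}.
Choosing 77 integers — say the 77 even numbers 2, 4, …, 154 — takes one from each pair and avoids the property.
Choosing 78 forces two into the same pair by pigeonhole, and those are consecutive. So 78.

78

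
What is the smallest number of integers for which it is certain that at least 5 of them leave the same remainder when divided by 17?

69

There are 17 residue classes modulo 17 acting as pigeonholes.
With 17 × 4 = 68 integers we could place exactly 4 in each, with no class reaching 5.
One more forces some class to hold 5, so 68 + 1 = 69.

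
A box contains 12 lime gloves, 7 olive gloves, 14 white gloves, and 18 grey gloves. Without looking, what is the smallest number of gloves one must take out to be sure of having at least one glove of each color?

45

The hardest color to obtain is olive: we could draw every other glove first — 51 − 7 = 44 gloves — without a single olive one.
The next draw must be olive, so 44 + 1 = 45.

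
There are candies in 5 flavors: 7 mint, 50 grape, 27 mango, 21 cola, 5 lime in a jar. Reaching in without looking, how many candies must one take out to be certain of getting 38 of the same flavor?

In the worst case we take at most 37 of each flavor, but all 7 mint, all 27 mango, all 21 cola, and all 5 lime (fewer than 37), giving 7 + 37 + 27 + 21 + 5 = 97.
One more candy then forces some flavor to 38, so 97 + 1 = 98.

98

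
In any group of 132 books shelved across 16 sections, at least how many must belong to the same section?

If each of the 16 sections held at most 8, the total would be at most 16 × 8 = 128 < 132, a contradiction.
So at least one holds ⌈132/16⌉ = 9.

9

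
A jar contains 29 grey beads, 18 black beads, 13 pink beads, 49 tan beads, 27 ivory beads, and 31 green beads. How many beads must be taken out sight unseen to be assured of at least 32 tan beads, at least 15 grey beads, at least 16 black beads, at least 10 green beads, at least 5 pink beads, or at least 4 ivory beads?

77

The worst case stops just short of every target: 14 grey, 15 black, 4 pink, 31 tan, 3 ivory, 9 green — 14 + 15 + 4 + 31 + 3 + 9 = 76 beads.
One more bead must push some color to its target, so 76 + 1 = 77.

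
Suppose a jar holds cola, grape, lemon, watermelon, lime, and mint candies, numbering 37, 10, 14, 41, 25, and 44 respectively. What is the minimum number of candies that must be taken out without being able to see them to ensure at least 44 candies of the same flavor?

In the worst case we take at most 43 of each flavor, but all 37 cola, all 10 grape, all 14 lemon, all 41 watermelon, and all 25 lime (fewer than 43), giving 37 + 10 + 14 + 41 + 25 + 43 = 170.
One more candy then forces some flavor to 44, so 170 + 1 = 171.

171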